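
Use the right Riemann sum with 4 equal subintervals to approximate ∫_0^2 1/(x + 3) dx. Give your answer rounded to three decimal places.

0.479

Δx = (2 − 0)/4 = 0.5.
Right endpoints: 0.5, 1, 1.5, 2.
f(0.5) = 2/7, f(1) = 0.25, f(1.5) = 2/9, f(2) = 0.2.
Sum = Δx · [f(0.5) + f(1) + f(1.5) + f(2)].
Sum ≈ 0.479.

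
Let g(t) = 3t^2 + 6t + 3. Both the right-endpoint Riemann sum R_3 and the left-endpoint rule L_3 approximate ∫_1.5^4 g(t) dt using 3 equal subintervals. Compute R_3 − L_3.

R_3 ≈ 133.68056.
L_3 ≈ 86.80556.
R_3 − L_3 = 46.875.

46.875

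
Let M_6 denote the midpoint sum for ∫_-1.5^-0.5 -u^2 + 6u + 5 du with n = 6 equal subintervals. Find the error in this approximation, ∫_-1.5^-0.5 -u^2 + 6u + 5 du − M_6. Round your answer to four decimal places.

-0.0023

Exact integral: ∫_-1.5^-0.5 f(u) du ≈ -2.083333.
M_6 ≈ -2.081019.
Error ≈ -2.083333 − (-2.081019) ≈ -0.0023.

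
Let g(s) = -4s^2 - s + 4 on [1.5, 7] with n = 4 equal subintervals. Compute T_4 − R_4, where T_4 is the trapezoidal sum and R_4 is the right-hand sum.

132.34375

T_4 = -461.140625.
R_4 = -593.484375.
T_4 − R_4 = 132.34375.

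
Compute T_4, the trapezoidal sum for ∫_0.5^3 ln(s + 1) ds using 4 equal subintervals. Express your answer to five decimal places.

Δs = (3 − 0.5)/4 = 0.625.
f(0.5) ≈ 0.40547, f(1.125) ≈ 0.75377, f(1.75) ≈ 1.01160, f(2.375) ≈ 1.21640, f(3) ≈ 1.38629.
T_4 = (Δs/2)·[f(s_0) + 2f(s_1) + 2f(s_2) + 2f(s_3) + f(s_4)].
Sum ≈ 2.42353.

2.42353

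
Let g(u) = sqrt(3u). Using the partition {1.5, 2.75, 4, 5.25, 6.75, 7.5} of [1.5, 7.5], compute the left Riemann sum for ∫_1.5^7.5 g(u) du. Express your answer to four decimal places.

Subinterval widths: 1.25, 1.25, 1.25, 1.5, 0.75.
Left endpoints: 1.5, 2.75, 4, 5.25, 6.75.
g(1.5) ≈ 2.1213, g(2.75) ≈ 2.8723, g(4) ≈ 3.4641, g(5.25) ≈ 3.9686, g(6.75) ≈ 4.5000.
Sum = Σ Δu_i · g(u_i).
Sum ≈ 19.9001.

19.9001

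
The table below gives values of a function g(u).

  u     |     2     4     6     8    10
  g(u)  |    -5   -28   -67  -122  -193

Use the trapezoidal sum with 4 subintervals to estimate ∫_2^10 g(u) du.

Δu = 2.
T_4 = (2/2)·[(-5) + 2·(-28) + 2·(-67) + 2·(-122) + (-193)] = -632.

-632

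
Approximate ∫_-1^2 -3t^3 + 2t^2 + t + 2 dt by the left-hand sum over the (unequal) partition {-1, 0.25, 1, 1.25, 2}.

Subinterval widths: 1.25, 0.75, 0.25, 0.75.
Left endpoints: -1, 0.25, 1, 1.25.
f(-1) = 6, f(0.25) = 2.328125, f(1) = 2, f(1.25) = 0.515625.
Sum = Σ Δt_i · f(t_i).
Sum = 10.1328125.

10.1328125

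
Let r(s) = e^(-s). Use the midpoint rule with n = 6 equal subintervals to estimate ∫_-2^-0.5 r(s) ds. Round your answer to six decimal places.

Δs = (-0.5 − (-2))/6 = 0.25.
Midpoints: -1.875, -1.625, -1.375, -1.125, -0.875, -0.625.
r(-1.875) ≈ 6.520819, r(-1.625) ≈ 5.078419, r(-1.375) ≈ 3.955077, r(-1.125) ≈ 3.080217, r(-0.875) ≈ 2.398875, r(-0.625) ≈ 1.868246.
Sum = Δs · [r(-1.875) + r(-1.625) + r(-1.375) + ...].
Sum ≈ 5.725413.

5.725413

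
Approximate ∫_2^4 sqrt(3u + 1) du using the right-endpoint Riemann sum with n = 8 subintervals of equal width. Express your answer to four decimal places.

6.4196

Δu = (4 − 2)/8 = 0.25.
Right endpoints: 2.25, 2.5, 2.75, 3, 3.25, 3.5, 3.75, 4.
f(2.25) ≈ 2.7839, f(2.5) ≈ 2.9155, f(2.75) ≈ 3.0414, f(3) ≈ 3.1623, f(3.25) ≈ 3.2787, f(3.5) ≈ 3.3912, f(3.75) ≈ 3.5000, f(4) ≈ 3.6056.
Sum = Δu · [f(2.25) + f(2.5) + f(2.75) + ...].
Sum ≈ 6.4196.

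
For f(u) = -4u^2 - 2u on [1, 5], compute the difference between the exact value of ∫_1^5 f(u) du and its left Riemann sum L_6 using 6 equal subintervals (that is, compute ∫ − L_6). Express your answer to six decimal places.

Exact integral: ∫_1^5 f(u) du ≈ -189.33333333.
L_6 ≈ -155.85185185.
Error ≈ -189.33333333 − (-155.85185185) ≈ -33.481481.

-33.481481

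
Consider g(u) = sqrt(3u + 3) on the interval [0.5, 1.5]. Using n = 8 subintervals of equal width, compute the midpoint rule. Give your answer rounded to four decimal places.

Δu = (1.5 − 0.5)/8 = 0.125.
Midpoints: 0.5625, 0.6875, 0.8125, 0.9375, 1.0625, 1.1875, 1.3125, 1.4375.
g(0.5625) ≈ 2.1651, g(0.6875) ≈ 2.2500, g(0.8125) ≈ 2.3318, g(0.9375) ≈ 2.4109, g(1.0625) ≈ 2.4875, g(1.1875) ≈ 2.5617, g(1.3125) ≈ 2.6339, g(1.4375) ≈ 2.7042.
Sum = Δu · [g(0.5625) + g(0.6875) + g(0.8125) + ...].
Sum ≈ 2.4431.

2.4431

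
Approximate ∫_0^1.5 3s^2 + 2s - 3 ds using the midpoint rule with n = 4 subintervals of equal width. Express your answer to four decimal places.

Δs = (1.5 − 0)/4 = 0.375.
Midpoints: 0.1875, 0.5625, 0.9375, 1.3125.
f(0.1875) = -2.51953125, f(0.5625) = -0.92578125, f(0.9375) = 1.51171875, f(1.3125) = 4.79296875.
Sum = Δs · [f(0.1875) + f(0.5625) + f(0.9375) + f(1.3125)].
Sum ≈ 1.0723.

1.0723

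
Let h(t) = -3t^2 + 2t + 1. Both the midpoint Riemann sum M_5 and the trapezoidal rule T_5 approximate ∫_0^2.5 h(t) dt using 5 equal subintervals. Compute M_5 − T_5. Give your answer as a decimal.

M_5 = -6.71875.
T_5 = -7.1875.
M_5 − T_5 = 0.46875.

0.46875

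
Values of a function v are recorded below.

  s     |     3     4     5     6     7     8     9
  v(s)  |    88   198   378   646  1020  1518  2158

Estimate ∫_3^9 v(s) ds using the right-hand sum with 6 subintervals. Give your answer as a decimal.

Δs = 1.
Sum = 1·[198 + 378 + 646 + 1020 + 1518 + 2158] = 5918.

5918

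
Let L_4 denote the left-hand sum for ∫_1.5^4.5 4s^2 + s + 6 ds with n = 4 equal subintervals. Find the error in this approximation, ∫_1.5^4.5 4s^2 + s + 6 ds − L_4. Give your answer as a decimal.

27

Exact integral: ∫_1.5^4.5 f(s) ds = 144.
L_4 = 117.
Error = 144 − 117 = 27.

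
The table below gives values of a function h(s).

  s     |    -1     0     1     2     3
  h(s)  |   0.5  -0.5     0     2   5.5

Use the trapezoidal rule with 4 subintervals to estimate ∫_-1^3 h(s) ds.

Δs = 1.
T_4 = (1/2)·[0.5 + 2·(-0.5) + 2·0 + 2·2 + 5.5] = 4.5.

4.5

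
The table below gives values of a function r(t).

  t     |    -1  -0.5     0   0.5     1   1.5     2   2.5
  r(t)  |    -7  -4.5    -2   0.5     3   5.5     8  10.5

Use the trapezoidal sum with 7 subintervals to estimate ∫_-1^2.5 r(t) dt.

6.125

Δt = 0.5.
T_7 = (0.5/2)·[(-7) + 2·(-4.5) + 2·(-2) + 2·0.5 + 2·3 + 2·5.5 + 2·8 + 10.5] = 6.125.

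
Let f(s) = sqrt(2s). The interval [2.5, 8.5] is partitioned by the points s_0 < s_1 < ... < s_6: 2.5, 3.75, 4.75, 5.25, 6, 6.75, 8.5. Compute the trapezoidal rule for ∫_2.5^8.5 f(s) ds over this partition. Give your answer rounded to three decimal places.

19.614

Subinterval widths: 1.25, 1, 0.5, 0.75, 0.75, 1.75.
f(2.5) ≈ 2.236, f(3.75) ≈ 2.739, f(4.75) ≈ 3.082, f(5.25) ≈ 3.240, f(6) ≈ 3.464, f(6.75) ≈ 3.674, f(8.5) ≈ 4.123.
On each subinterval the trapezoid contributes (Δs_i/2)·[f(s_{i-1}) + f(s_i)].
Sum ≈ 19.614.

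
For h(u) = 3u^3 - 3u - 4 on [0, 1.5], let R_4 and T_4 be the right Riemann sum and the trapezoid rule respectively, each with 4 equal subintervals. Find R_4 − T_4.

R_4 ≈ -4.2861328.
T_4 ≈ -5.3408203.
R_4 − T_4 = 1.0546875.

1.0546875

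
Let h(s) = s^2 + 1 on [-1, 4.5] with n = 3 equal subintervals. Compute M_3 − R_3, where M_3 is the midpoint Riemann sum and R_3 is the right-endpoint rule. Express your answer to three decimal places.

M_3 ≈ 34.66782.
R_3 ≈ 56.93519.
M_3 − R_3 ≈ -22.267.

-22.267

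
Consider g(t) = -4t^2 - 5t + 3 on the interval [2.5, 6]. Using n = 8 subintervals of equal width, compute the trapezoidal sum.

-331.48828125

Δt = (6 − 2.5)/8 = 0.4375.
g(2.5) = -34.5, g(2.9375) = -46.203125, g(3.375) = -59.4375, g(3.8125) = -74.203125, g(4.25) = -90.5, g(4.6875) = -108.328125, g(5.125) = -127.6875, g(5.5625) = -148.578125, g(6) = -171.
T_8 = (Δt/2)·[g(t_0) + 2g(t_1) + ... + 2g(t_{7}) + g(t_8)].
Sum = -331.48828125.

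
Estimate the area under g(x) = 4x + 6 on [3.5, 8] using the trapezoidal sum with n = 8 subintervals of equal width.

130.5

Δx = (8 − 3.5)/8 = 0.5625.
g(3.5) = 20, g(4.0625) = 22.25, g(4.625) = 24.5, g(5.1875) = 26.75, g(5.75) = 29, g(6.3125) = 31.25, g(6.875) = 33.5, g(7.4375) = 35.75, g(8) = 38.
T_8 = (Δx/2)·[g(x_0) + 2g(x_1) + ... + 2g(x_{7}) + g(x_8)].
Sum = 130.5.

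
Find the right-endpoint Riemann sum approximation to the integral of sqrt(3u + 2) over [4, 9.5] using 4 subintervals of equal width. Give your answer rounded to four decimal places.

26.9949

Δu = (9.5 − 4)/4 = 1.375.
Right endpoints: 5.375, 6.75, 8.125, 9.5.
f(5.375) ≈ 4.2573, f(6.75) ≈ 4.7170, f(8.125) ≈ 5.1357, f(9.5) ≈ 5.5227.
Sum = Δu · [f(5.375) + f(6.75) + f(8.125) + f(9.5)].
Sum ≈ 26.9949.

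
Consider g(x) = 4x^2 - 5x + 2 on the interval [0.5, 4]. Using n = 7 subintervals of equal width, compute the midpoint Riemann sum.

Δx = (4 − 0.5)/7 = 0.5.
Midpoints: 0.75, 1.25, 1.75, 2.25, 2.75, 3.25, 3.75.
g(0.75) = 0.5, g(1.25) = 2, g(1.75) = 5.5, g(2.25) = 11, g(2.75) = 18.5, g(3.25) = 28, g(3.75) = 39.5.
Sum = Δx · [g(0.75) + g(1.25) + g(1.75) + ...].
Sum = 52.5.

52.5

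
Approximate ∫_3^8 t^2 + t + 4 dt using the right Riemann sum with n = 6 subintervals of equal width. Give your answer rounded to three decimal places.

Δt = (8 − 3)/6 = 5/6.
Right endpoints: 23/6, 14/3, 5.5, 19/3, 43/6, 8.
f(23/6) = 811/36, f(14/3) = 274/9, f(5.5) = 39.75, f(19/3) = 454/9, f(43/6) = 2251/36, f(8) = 76.
Sum = Δt · [f(23/6) + f(14/3) + f(5.5) + ...].
Sum ≈ 234.745.

234.745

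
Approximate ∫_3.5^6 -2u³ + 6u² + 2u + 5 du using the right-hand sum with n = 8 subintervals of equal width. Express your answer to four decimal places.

-222.4390

Δu = (6 − 3.5)/8 = 0.3125.
Right endpoints: 3.8125, 4.125, 4.4375, 4.75, 5.0625, 5.375, 5.6875, 6.
f(3.8125) = -22517/2048, f(4.125) = -25.03515625, f(4.4375) = -87527/2048, f(4.75) = -64.46875, f(5.0625) = -185537/2048, f(5.375) = -121.48046875, f(5.6875) = -322547/2048, f(6) = -199.
Sum = Δu · [f(3.8125) + f(4.125) + f(4.4375) + ...].
Sum ≈ -222.4390.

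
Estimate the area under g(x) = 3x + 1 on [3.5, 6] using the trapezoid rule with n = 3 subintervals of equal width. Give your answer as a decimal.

Δx = (6 − 3.5)/3 = 5/6.
g(3.5) = 11.5, g(13/3) = 14, g(31/6) = 16.5, g(6) = 19.
T_3 = (Δx/2)·[g(x_0) + 2g(x_1) + 2g(x_2) + g(x_3)].
Sum = 38.125.

38.125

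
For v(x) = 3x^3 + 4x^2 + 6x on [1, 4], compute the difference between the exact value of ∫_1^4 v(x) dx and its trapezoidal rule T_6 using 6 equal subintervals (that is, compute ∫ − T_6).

Exact integral: ∫_1^4 v(x) dx = 320.25.
T_6 = 323.5625.
Error = 320.25 − 323.5625 = -3.3125.

-3.3125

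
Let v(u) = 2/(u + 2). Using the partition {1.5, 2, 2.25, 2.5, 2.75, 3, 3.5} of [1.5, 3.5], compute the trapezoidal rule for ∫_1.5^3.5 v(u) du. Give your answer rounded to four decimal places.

0.9053

Subinterval widths: 0.5, 0.25, 0.25, 0.25, 0.25, 0.5.
v(1.5) = 4/7, v(2) = 0.5, v(2.25) = 8/17, v(2.5) = 4/9, v(2.75) = 8/19, v(3) = 0.4, v(3.5) = 4/11.
On each subinterval the trapezoid contributes (Δu_i/2)·[v(u_{i-1}) + v(u_i)].
Sum ≈ 0.9053.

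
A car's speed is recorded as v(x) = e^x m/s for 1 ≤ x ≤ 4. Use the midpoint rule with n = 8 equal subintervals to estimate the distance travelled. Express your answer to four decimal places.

Δx = (4 − 1)/8 = 0.375.
Midpoints: 1.1875, 1.5625, 1.9375, 2.3125, 2.6875, 3.0625, 3.4375, 3.8125.
v(1.1875) ≈ 3.2789, v(1.5625) ≈ 4.7707, v(1.9375) ≈ 6.9414, v(2.3125) ≈ 10.0996, v(2.6875) ≈ 14.6949, v(3.0625) ≈ 21.3809, v(3.4375) ≈ 31.1091, v(3.8125) ≈ 45.2635.
Sum = Δx · [v(1.1875) + v(1.5625) + v(1.9375) + ...].
Sum ≈ 51.5771.

51.5771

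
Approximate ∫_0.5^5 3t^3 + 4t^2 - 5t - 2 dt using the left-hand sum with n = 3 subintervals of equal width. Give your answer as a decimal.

Δt = (5 − 0.5)/3 = 1.5.
Left endpoints: 0.5, 2, 3.5.
f(0.5) = -3.125, f(2) = 28, f(3.5) = 158.125.
Sum = Δt · [f(0.5) + f(2) + f(3.5)].
Sum = 274.5.

274.5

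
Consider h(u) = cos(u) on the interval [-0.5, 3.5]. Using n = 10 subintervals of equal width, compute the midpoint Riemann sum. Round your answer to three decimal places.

Δu = (3.5 − (-0.5))/10 = 0.4.
Midpoints: -0.3, 0.1, 0.5, 0.9, 1.3, 1.7, 2.1, 2.5, 2.9, 3.3.
h(-0.3) ≈ 0.955, h(0.1) ≈ 0.995, h(0.5) ≈ 0.878, h(0.9) ≈ 0.622, h(1.3) ≈ 0.267, h(1.7) ≈ -0.129, h(2.1) ≈ -0.505, h(2.5) ≈ -0.801, h(2.9) ≈ -0.971, h(3.3) ≈ -0.987.
Sum = Δu · [h(-0.3) + h(0.1) + h(0.5) + ...].
Sum ≈ 0.130.

0.130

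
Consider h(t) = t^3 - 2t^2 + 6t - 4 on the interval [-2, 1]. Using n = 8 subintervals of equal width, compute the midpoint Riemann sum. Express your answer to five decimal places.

-30.62695

Δt = (1 − (-2))/8 = 0.375.
Midpoints: -1.8125, -1.4375, -1.0625, -0.6875, -0.3125, 0.0625, 0.4375, 0.8125.
h(-1.8125) = -112229/4096, h(-1.4375) = -80807/4096, h(-1.0625) = -56657/4096, h(-0.6875) = -38483/4096, h(-0.3125) = -24989/4096, h(0.0625) = -14879/4096, h(0.4375) = -6857/4096, h(0.8125) = 373/4096.
Sum = Δt · [h(-1.8125) + h(-1.4375) + h(-1.0625) + ...].
Sum ≈ -30.62695.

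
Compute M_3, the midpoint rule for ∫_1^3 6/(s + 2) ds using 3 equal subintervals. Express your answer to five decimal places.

Δs = (3 − 1)/3 = 2/3.
Midpoints: 4/3, 2, 8/3.
f(4/3) = 1.8, f(2) = 1.5, f(8/3) = 9/7.
Sum = Δs · [f(4/3) + f(2) + f(8/3)].
Sum ≈ 3.05714.

3.05714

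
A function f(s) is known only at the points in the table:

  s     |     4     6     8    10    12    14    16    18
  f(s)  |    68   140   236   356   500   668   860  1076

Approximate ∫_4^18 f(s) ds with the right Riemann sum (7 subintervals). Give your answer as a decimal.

7672

Δs = 2.
Sum = 2·[140 + 236 + 356 + 500 + 668 + 860 + 1076] = 7672.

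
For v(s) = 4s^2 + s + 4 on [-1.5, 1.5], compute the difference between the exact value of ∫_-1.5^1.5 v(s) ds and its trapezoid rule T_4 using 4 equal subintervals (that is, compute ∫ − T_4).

-1.125

Exact integral: ∫_-1.5^1.5 v(s) ds = 21.
T_4 = 22.125.
Error = 21 − 22.125 = -1.125.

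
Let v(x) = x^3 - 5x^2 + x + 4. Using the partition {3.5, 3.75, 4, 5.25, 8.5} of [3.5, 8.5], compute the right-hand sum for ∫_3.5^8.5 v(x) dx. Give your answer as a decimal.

878.1875

Subinterval widths: 0.25, 0.25, 1.25, 3.25.
Right endpoints: 3.75, 4, 5.25, 8.5.
v(3.75) = -9.828125, v(4) = -8, v(5.25) = 16.140625, v(8.5) = 265.375.
Sum = Σ Δx_i · v(x_i).
Sum = 878.1875.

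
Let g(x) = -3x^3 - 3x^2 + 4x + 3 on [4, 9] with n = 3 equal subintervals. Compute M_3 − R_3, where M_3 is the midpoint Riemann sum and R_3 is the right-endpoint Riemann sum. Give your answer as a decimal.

2021.875

M_3 ≈ -5177.569444.
R_3 ≈ -7199.444444.
M_3 − R_3 = 2021.875.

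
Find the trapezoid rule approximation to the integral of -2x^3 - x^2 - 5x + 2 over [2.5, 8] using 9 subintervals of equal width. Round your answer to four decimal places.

Δx = (8 − 2.5)/9 = 11/18.
f(2.5) = -48, f(28/9) = -60842/729, f(67/18) = -194801/1458, f(13/3) = -5432/27, f(89/18) = -210629/729, f(50/9) = -291292/729, f(37/6) = -28937/54, f(61/9) = -510698/729, f(133/18) = -653434/729, f(8) = -1126.
T_9 = (Δx/2)·[f(x_0) + 2f(x_1) + ... + 2f(x_{8}) + f(x_9)].
Sum ≈ -2338.4280.

-2338.4280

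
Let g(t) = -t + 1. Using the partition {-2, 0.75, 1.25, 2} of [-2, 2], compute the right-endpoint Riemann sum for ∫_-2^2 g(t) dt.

-0.1875

Subinterval widths: 2.75, 0.5, 0.75.
Right endpoints: 0.75, 1.25, 2.
g(0.75) = 0.25, g(1.25) = -0.25, g(2) = -1.
Sum = Σ Δt_i · g(t_i).
Sum = -0.1875.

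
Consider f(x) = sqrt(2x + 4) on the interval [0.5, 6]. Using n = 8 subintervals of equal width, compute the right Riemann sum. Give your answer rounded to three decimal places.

Δx = (6 − 0.5)/8 = 0.6875.
Right endpoints: 1.1875, 1.875, 2.5625, 3.25, 3.9375, 4.625, 5.3125, 6.
f(1.1875) ≈ 2.525, f(1.875) ≈ 2.784, f(2.5625) ≈ 3.021, f(3.25) ≈ 3.240, f(3.9375) ≈ 3.446, f(4.625) ≈ 3.640, f(5.3125) ≈ 3.824, f(6) ≈ 4.000.
Sum = Δx · [f(1.1875) + f(1.875) + f(2.5625) + ...].
Sum ≈ 18.205.

18.205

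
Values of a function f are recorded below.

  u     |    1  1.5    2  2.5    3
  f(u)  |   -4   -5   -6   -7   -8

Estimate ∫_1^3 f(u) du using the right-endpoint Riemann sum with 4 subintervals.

Δu = 0.5.
Sum = 0.5·[(-5) + (-6) + (-7) + (-8)] = -13.

-13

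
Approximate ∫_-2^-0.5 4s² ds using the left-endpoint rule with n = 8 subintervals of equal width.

11.94140625

Δs = (-0.5 − (-2))/8 = 0.1875.
Left endpoints: -2, -1.8125, -1.625, -1.4375, -1.25, -1.0625, -0.875, -0.6875.
f(-2) = 16, f(-1.8125) = 13.140625, f(-1.625) = 10.5625, f(-1.4375) = 8.265625, f(-1.25) = 6.25, f(-1.0625) = 4.515625, f(-0.875) = 3.0625, f(-0.6875) = 1.890625.
Sum = Δs · [f(-2) + f(-1.8125) + f(-1.625) + ...].
Sum = 11.94140625.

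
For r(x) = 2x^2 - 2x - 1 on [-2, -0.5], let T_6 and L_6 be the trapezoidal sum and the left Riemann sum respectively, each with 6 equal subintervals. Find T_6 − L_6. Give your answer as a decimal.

T_6 = 7.53125.
L_6 = 8.84375.
T_6 − L_6 = -1.3125.

-1.3125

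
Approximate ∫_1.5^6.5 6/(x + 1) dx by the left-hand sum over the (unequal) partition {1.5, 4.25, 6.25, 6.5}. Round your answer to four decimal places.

9.0926

Subinterval widths: 2.75, 2, 0.25.
Left endpoints: 1.5, 4.25, 6.25.
f(1.5) = 2.4, f(4.25) = 8/7, f(6.25) = 24/29.
Sum = Σ Δx_i · f(x_i).
Sum ≈ 9.0926.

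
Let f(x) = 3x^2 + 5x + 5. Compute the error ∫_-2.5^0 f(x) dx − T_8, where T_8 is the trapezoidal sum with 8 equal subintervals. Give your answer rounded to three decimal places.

Exact integral: ∫_-2.5^0 f(x) dx = 12.5.
T_8 ≈ 12.62207.
Error ≈ 12.5 − 12.62207 ≈ -0.122.

-0.122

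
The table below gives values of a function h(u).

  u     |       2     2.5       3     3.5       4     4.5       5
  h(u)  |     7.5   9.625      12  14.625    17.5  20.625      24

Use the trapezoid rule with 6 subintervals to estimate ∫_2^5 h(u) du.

Δu = 0.5.
T_6 = (0.5/2)·[7.5 + 2·9.625 + 2·12 + 2·14.625 + 2·17.5 + 2·20.625 + 24] = 45.0625.

45.0625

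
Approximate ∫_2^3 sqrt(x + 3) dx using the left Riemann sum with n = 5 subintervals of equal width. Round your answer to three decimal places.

Δx = (3 − 2)/5 = 0.2.
Left endpoints: 2, 2.2, 2.4, 2.6, 2.8.
f(2) ≈ 2.236, f(2.2) ≈ 2.280, f(2.4) ≈ 2.324, f(2.6) ≈ 2.366, f(2.8) ≈ 2.408.
Sum = Δx · [f(2) + f(2.2) + f(2.4) + f(2.6) + f(2.8)].
Sum ≈ 2.323.

2.323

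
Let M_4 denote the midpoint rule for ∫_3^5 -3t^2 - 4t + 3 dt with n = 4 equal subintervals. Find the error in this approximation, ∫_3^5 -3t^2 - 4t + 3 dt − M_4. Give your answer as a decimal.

Exact integral: ∫_3^5 f(t) dt = -124.
M_4 = -123.875.
Error = -124 − (-123.875) = -0.125.

-0.125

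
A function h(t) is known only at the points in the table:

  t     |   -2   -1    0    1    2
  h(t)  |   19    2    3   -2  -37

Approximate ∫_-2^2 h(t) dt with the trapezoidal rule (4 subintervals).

-6

Δt = 1.
T_4 = (1/2)·[19 + 2·2 + 2·3 + 2·(-2) + (-37)] = -6.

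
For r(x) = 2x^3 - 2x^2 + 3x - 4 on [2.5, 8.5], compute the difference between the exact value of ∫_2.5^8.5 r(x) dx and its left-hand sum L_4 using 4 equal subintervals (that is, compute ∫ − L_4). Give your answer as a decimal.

Exact integral: ∫_2.5^8.5 r(x) dx = 2266.5.
L_4 = 1524.
Error = 2266.5 − 1524 = 742.5.

742.5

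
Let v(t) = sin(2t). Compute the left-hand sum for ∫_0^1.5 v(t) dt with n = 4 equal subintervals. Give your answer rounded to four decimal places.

0.9215

Δt = (1.5 − 0)/4 = 0.375.
Left endpoints: 0, 0.375, 0.75, 1.125.
v(0) ≈ 0.0000, v(0.375) ≈ 0.6816, v(0.75) ≈ 0.9975, v(1.125) ≈ 0.7781.
Sum = Δt · [v(0) + v(0.375) + v(0.75) + v(1.125)].
Sum ≈ 0.9215.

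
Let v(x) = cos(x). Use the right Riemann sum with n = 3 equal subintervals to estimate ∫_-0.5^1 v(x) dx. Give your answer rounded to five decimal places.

1.20894

Δx = (1 − (-0.5))/3 = 0.5.
Right endpoints: 0, 0.5, 1.
v(0) ≈ 1.00000, v(0.5) ≈ 0.87758, v(1) ≈ 0.54030.
Sum = Δx · [v(0) + v(0.5) + v(1)].
Sum ≈ 1.20894.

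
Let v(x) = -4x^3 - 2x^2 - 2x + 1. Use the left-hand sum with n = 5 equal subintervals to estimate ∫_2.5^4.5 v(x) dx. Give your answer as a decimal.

-368.88

Δx = (4.5 − 2.5)/5 = 0.4.
Left endpoints: 2.5, 2.9, 3.3, 3.7, 4.1.
v(2.5) = -79, v(2.9) = -119.176, v(3.3) = -171.128, v(3.7) = -236.392, v(4.1) = -316.504.
Sum = Δx · [v(2.5) + v(2.9) + v(3.3) + v(3.7) + v(4.1)].
Sum = -368.88.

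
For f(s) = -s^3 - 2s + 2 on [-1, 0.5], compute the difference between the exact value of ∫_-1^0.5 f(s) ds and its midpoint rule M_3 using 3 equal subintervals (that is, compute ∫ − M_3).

0.0234375

Exact integral: ∫_-1^0.5 f(s) ds = 3.984375.
M_3 = 3.9609375.
Error = 3.984375 − 3.9609375 = 0.0234375.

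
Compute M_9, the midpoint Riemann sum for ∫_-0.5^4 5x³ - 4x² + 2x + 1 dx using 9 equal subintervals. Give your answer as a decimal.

Δx = (4 − (-0.5))/9 = 0.5.
Midpoints: -0.25, 0.25, 0.75, 1.25, 1.75, 2.25, 2.75, 3.25, 3.75.
f(-0.25) = 0.171875, f(0.25) = 1.328125, f(0.75) = 2.359375, f(1.25) = 7.015625, f(1.75) = 19.046875, f(2.25) = 42.203125, f(2.75) = 80.234375, f(3.25) = 136.890625, f(3.75) = 215.921875.
Sum = Δx · [f(-0.25) + f(0.25) + f(0.75) + ...].
Sum = 252.5859375.

252.5859375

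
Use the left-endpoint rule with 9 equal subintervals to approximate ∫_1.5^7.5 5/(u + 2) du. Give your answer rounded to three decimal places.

5.306

Δu = (7.5 − 1.5)/9 = 2/3.
Left endpoints: 1.5, 13/6, 17/6, 3.5, 25/6, 29/6, 5.5, 37/6, 41/6.
f(1.5) = 10/7, f(13/6) = 1.2, f(17/6) = 30/29, f(3.5) = 10/11, f(25/6) = 30/37, f(29/6) = 30/41, f(5.5) = 2/3, f(37/6) = 30/49, f(41/6) = 30/53.
Sum = Δu · [f(1.5) + f(13/6) + f(17/6) + ...].
Sum ≈ 5.306.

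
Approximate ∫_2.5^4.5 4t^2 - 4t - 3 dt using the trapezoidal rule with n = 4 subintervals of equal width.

67

Δt = (4.5 − 2.5)/4 = 0.5.
f(2.5) = 12, f(3) = 21, f(3.5) = 32, f(4) = 45, f(4.5) = 60.
T_4 = (Δt/2)·[f(t_0) + 2f(t_1) + 2f(t_2) + 2f(t_3) + f(t_4)].
Sum = 67.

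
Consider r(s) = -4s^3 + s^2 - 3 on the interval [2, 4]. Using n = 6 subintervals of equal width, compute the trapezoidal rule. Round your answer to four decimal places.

-228.6296

Δs = (4 − 2)/6 = 1/3.
r(2) = -31, r(7/3) = -1306/27, r(8/3) = -1937/27, r(3) = -102, r(10/3) = -3781/27, r(11/3) = -5042/27, r(4) = -243.
T_6 = (Δs/2)·[r(s_0) + 2r(s_1) + ... + 2r(s_{5}) + r(s_6)].
Sum ≈ -228.6296.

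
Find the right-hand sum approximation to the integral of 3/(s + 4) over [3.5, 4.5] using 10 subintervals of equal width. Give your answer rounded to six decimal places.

0.373146

Δs = (4.5 − 3.5)/10 = 0.1.
Right endpoints: 3.6, 3.7, 3.8, 3.9, 4, 4.1, 4.2, 4.3, 4.4, 4.5.
f(3.6) = 15/38, f(3.7) = 30/77, f(3.8) = 5/13, f(3.9) = 30/79, f(4) = 0.375, f(4.1) = 10/27, f(4.2) = 15/41, f(4.3) = 30/83, f(4.4) = 5/14, f(4.5) = 6/17.
Sum = Δs · [f(3.6) + f(3.7) + f(3.8) + ...].
Sum ≈ 0.373146.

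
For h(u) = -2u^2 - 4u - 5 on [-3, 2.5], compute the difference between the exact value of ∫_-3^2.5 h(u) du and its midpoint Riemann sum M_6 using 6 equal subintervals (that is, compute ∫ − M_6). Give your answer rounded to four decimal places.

Exact integral: ∫_-3^2.5 h(u) du ≈ -50.416667.
M_6 ≈ -49.646412.
Error ≈ -50.416667 − (-49.646412) ≈ -0.7703.

-0.7703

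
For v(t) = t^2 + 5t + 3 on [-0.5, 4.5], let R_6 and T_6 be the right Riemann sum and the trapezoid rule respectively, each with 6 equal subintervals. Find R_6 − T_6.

18.75

R_6 ≈ 114.74537.
T_6 ≈ 95.99537.
R_6 − T_6 = 18.75.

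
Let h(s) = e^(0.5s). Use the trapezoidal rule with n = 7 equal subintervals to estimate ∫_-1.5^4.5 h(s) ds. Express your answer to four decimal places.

18.3059

Δs = (4.5 − (-1.5))/7 = 6/7.
h(-1.5) ≈ 0.4724, h(-9/14) ≈ 0.7251, h(3/14) ≈ 1.1131, h(15/14) ≈ 1.7087, h(27/14) ≈ 2.6229, h(39/14) ≈ 4.0263, h(51/14) ≈ 6.1807, h(4.5) ≈ 9.4877.
T_7 = (Δs/2)·[h(s_0) + 2h(s_1) + ... + 2h(s_{6}) + h(s_7)].
Sum ≈ 18.3059.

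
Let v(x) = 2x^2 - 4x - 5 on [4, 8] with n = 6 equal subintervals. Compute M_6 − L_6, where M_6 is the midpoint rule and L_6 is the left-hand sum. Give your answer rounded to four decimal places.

M_6 ≈ 182.370370.
L_6 ≈ 156.592593.
M_6 − L_6 ≈ 25.7778.

25.7778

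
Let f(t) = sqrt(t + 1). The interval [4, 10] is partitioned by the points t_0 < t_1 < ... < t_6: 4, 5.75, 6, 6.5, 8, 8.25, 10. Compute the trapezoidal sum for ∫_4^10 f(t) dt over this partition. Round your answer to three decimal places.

16.854

Subinterval widths: 1.75, 0.25, 0.5, 1.5, 0.25, 1.75.
f(4) ≈ 2.236, f(5.75) ≈ 2.598, f(6) ≈ 2.646, f(6.5) ≈ 2.739, f(8) ≈ 3.000, f(8.25) ≈ 3.041, f(10) ≈ 3.317.
On each subinterval the trapezoid contributes (Δt_i/2)·[f(t_{i-1}) + f(t_i)].
Sum ≈ 16.854.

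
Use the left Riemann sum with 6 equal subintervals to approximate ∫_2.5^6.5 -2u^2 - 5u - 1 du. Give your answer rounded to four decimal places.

Δu = (6.5 − 2.5)/6 = 2/3.
Left endpoints: 2.5, 19/6, 23/6, 4.5, 31/6, 35/6.
f(2.5) = -26, f(19/6) = -332/9, f(23/6) = -446/9, f(4.5) = -64, f(31/6) = -722/9, f(35/6) = -884/9.
Sum = Δu · [f(2.5) + f(19/6) + f(23/6) + ...].
Sum ≈ -236.5926.

-236.5926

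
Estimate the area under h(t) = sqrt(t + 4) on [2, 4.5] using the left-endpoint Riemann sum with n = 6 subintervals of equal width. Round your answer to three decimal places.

6.626

Δt = (4.5 − 2)/6 = 5/12.
Left endpoints: 2, 29/12, 17/6, 3.25, 11/3, 49/12.
h(2) ≈ 2.449, h(29/12) ≈ 2.533, h(17/6) ≈ 2.614, h(3.25) ≈ 2.693, h(11/3) ≈ 2.769, h(49/12) ≈ 2.843.
Sum = Δt · [h(2) + h(29/12) + h(17/6) + ...].
Sum ≈ 6.626.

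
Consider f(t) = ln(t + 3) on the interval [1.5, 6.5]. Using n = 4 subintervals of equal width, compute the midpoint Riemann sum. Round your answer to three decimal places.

Δt = (6.5 − 1.5)/4 = 1.25.
Midpoints: 2.125, 3.375, 4.625, 5.875.
f(2.125) ≈ 1.634, f(3.375) ≈ 1.852, f(4.625) ≈ 2.031, f(5.875) ≈ 2.183.
Sum = Δt · [f(2.125) + f(3.375) + f(4.625) + f(5.875)].
Sum ≈ 9.626.

9.626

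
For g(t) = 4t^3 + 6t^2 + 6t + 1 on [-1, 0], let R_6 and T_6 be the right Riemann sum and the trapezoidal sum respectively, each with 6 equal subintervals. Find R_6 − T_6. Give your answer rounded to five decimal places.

0.33333

R_6 ≈ -0.6666667.
T_6 = -1.
R_6 − T_6 ≈ 0.33333.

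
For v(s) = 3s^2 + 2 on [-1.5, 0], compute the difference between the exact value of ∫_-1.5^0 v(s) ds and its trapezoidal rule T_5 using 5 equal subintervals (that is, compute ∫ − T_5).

Exact integral: ∫_-1.5^0 v(s) ds = 6.375.
T_5 = 6.4425.
Error = 6.375 − 6.4425 = -0.0675.

-0.0675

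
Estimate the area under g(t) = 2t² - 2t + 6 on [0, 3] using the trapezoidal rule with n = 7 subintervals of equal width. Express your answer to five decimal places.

27.18367

Δt = (3 − 0)/7 = 3/7.
g(0) = 6, g(3/7) = 270/49, g(6/7) = 282/49, g(9/7) = 330/49, g(12/7) = 414/49, g(15/7) = 534/49, g(18/7) = 690/49, g(3) = 18.
T_7 = (Δt/2)·[g(t_0) + 2g(t_1) + ... + 2g(t_{6}) + g(t_7)].
Sum ≈ 27.18367.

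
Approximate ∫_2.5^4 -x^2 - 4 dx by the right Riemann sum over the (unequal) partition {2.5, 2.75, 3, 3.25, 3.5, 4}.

-23.84375

Subinterval widths: 0.25, 0.25, 0.25, 0.25, 0.5.
Right endpoints: 2.75, 3, 3.25, 3.5, 4.
f(2.75) = -11.5625, f(3) = -13, f(3.25) = -14.5625, f(3.5) = -16.25, f(4) = -20.
Sum = Σ Δx_i · f(x_i).
Sum = -23.84375.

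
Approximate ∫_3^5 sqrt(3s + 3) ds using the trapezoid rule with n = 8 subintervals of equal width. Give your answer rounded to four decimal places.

7.7325

Δs = (5 − 3)/8 = 0.25.
f(3) ≈ 3.4641, f(3.25) ≈ 3.5707, f(3.5) ≈ 3.6742, f(3.75) ≈ 3.7749, f(4) ≈ 3.8730, f(4.25) ≈ 3.9686, f(4.5) ≈ 4.0620, f(4.75) ≈ 4.1533, f(5) ≈ 4.2426.
T_8 = (Δs/2)·[f(s_0) + 2f(s_1) + ... + 2f(s_{7}) + f(s_8)].
Sum ≈ 7.7325.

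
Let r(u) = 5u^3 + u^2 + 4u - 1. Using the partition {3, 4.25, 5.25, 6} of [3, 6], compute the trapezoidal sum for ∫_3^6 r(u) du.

Subinterval widths: 1.25, 1, 0.75.
r(3) = 155, r(4.25) = 417.890625, r(5.25) = 771.078125, r(6) = 1139.
On each subinterval the trapezoid contributes (Δu_i/2)·[r(u_{i-1}) + r(u_i)].
Sum = 1668.8203125.

1668.8203125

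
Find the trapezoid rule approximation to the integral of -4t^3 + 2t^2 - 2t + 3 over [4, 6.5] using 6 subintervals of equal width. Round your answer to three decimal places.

-1411.808

Δt = (6.5 − 4)/6 = 5/12.
f(4) = -229, f(53/12) = -134543/432, f(29/6) = -11113/27, f(5.25) = -531.1875, f(17/3) = -18143/27, f(73/12) = -361003/432, f(6.5) = -1024.
T_6 = (Δt/2)·[f(t_0) + 2f(t_1) + ... + 2f(t_{5}) + f(t_6)].
Sum ≈ -1411.808.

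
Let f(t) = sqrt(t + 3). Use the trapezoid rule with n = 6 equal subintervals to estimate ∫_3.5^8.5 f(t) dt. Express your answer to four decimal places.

14.9482

Δt = (8.5 − 3.5)/6 = 5/6.
f(3.5) ≈ 2.5495, f(13/3) ≈ 2.7080, f(31/6) ≈ 2.8577, f(6) ≈ 3.0000, f(41/6) ≈ 3.1358, f(23/3) ≈ 3.2660, f(8.5) ≈ 3.3912.
T_6 = (Δt/2)·[f(t_0) + 2f(t_1) + ... + 2f(t_{5}) + f(t_6)].
Sum ≈ 14.9482.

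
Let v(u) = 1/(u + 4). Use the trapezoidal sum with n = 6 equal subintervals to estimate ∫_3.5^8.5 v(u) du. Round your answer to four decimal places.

Δu = (8.5 − 3.5)/6 = 5/6.
v(3.5) = 2/15, v(13/3) = 0.12, v(31/6) = 6/55, v(6) = 0.1, v(41/6) = 6/65, v(23/3) = 3/35, v(8.5) = 0.08.
T_6 = (Δu/2)·[v(u_0) + 2v(u_1) + ... + 2v(u_{5}) + v(u_6)].
Sum ≈ 0.5115.

0.5115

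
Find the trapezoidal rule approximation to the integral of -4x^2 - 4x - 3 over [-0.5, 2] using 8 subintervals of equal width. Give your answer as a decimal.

-25.99609375

Δx = (2 − (-0.5))/8 = 0.3125.
f(-0.5) = -2, f(-0.1875) = -2.390625, f(0.125) = -3.5625, f(0.4375) = -5.515625, f(0.75) = -8.25, f(1.0625) = -11.765625, f(1.375) = -16.0625, f(1.6875) = -21.140625, f(2) = -27.
T_8 = (Δx/2)·[f(x_0) + 2f(x_1) + ... + 2f(x_{7}) + f(x_8)].
Sum = -25.99609375.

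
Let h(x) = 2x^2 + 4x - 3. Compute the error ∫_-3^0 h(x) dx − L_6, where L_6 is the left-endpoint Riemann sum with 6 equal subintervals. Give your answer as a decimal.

Exact integral: ∫_-3^0 h(x) dx = -9.
L_6 = -7.25.
Error = -9 − (-7.25) = -1.75.

-1.75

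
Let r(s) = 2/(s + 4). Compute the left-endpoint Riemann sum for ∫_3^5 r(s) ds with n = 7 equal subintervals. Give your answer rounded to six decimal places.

0.511809

Δs = (5 − 3)/7 = 2/7.
Left endpoints: 3, 23/7, 25/7, 27/7, 29/7, 31/7, 33/7.
r(3) = 2/7, r(23/7) = 14/51, r(25/7) = 14/53, r(27/7) = 14/55, r(29/7) = 14/57, r(31/7) = 14/59, r(33/7) = 14/61.
Sum = Δs · [r(3) + r(23/7) + r(25/7) + ...].
Sum ≈ 0.511809.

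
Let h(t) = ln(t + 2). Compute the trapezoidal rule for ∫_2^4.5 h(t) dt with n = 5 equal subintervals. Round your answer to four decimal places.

4.1195

Δt = (4.5 − 2)/5 = 0.5.
h(2) ≈ 1.3863, h(2.5) ≈ 1.5041, h(3) ≈ 1.6094, h(3.5) ≈ 1.7047, h(4) ≈ 1.7918, h(4.5) ≈ 1.8718.
T_5 = (Δt/2)·[h(t_0) + 2h(t_1) + ... + 2h(t_{4}) + h(t_5)].
Sum ≈ 4.1195.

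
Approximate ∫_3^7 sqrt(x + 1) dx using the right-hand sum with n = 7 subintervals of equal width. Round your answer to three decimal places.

9.986

Δx = (7 − 3)/7 = 4/7.
Right endpoints: 25/7, 29/7, 33/7, 37/7, 41/7, 45/7, 7.
f(25/7) ≈ 2.138, f(29/7) ≈ 2.268, f(33/7) ≈ 2.390, f(37/7) ≈ 2.507, f(41/7) ≈ 2.619, f(45/7) ≈ 2.726, f(7) ≈ 2.828.
Sum = Δx · [f(25/7) + f(29/7) + f(33/7) + ...].
Sum ≈ 9.986.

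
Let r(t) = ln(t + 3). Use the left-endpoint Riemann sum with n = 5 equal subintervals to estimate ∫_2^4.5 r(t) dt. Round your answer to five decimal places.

4.46183

Δt = (4.5 − 2)/5 = 0.5.
Left endpoints: 2, 2.5, 3, 3.5, 4.
r(2) ≈ 1.60944, r(2.5) ≈ 1.70475, r(3) ≈ 1.79176, r(3.5) ≈ 1.87180, r(4) ≈ 1.94591.
Sum = Δt · [r(2) + r(2.5) + r(3) + r(3.5) + r(4)].
Sum ≈ 4.46183.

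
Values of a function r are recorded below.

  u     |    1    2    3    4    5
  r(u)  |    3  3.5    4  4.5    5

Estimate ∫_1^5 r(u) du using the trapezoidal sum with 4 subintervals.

Δu = 1.
T_4 = (1/2)·[3 + 2·3.5 + 2·4 + 2·4.5 + 5] = 16.

16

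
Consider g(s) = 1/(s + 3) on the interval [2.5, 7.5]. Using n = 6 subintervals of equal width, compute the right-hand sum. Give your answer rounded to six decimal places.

Δs = (7.5 − 2.5)/6 = 5/6.
Right endpoints: 10/3, 25/6, 5, 35/6, 20/3, 7.5.
g(10/3) = 3/19, g(25/6) = 6/43, g(5) = 0.125, g(35/6) = 6/53, g(20/3) = 3/29, g(7.5) = 2/21.
Sum = Δs · [g(10/3) + g(25/6) + g(5) + ...].
Sum ≈ 0.611936.

0.611936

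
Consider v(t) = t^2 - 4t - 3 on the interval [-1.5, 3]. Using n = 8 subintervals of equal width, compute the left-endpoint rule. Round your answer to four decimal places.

Δt = (3 − (-1.5))/8 = 0.5625.
Left endpoints: -1.5, -0.9375, -0.375, 0.1875, 0.75, 1.3125, 1.875, 2.4375.
v(-1.5) = 5.25, v(-0.9375) = 1.62890625, v(-0.375) = -1.359375, v(0.1875) = -3.71484375, v(0.75) = -5.4375, v(1.3125) = -6.52734375, v(1.875) = -6.984375, v(2.4375) = -6.80859375.
Sum = Δt · [v(-1.5) + v(-0.9375) + v(-0.375) + ...].
Sum ≈ -13.4736.

-13.4736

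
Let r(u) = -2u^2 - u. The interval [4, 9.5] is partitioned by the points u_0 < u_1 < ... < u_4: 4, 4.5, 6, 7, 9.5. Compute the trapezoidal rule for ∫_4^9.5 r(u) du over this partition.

-572.75

Subinterval widths: 0.5, 1.5, 1, 2.5.
r(4) = -36, r(4.5) = -45, r(6) = -78, r(7) = -105, r(9.5) = -190.
On each subinterval the trapezoid contributes (Δu_i/2)·[r(u_{i-1}) + r(u_i)].
Sum = -572.75.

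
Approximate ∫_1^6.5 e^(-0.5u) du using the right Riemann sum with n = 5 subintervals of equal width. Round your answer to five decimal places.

Δu = (6.5 − 1)/5 = 1.1.
Right endpoints: 2.1, 3.2, 4.3, 5.4, 6.5.
f(2.1) ≈ 0.34994, f(3.2) ≈ 0.20190, f(4.3) ≈ 0.11648, f(5.4) ≈ 0.06721, f(6.5) ≈ 0.03877.
Sum = Δu · [f(2.1) + f(3.2) + f(4.3) + f(5.4) + f(6.5)].
Sum ≈ 0.85173.

0.85173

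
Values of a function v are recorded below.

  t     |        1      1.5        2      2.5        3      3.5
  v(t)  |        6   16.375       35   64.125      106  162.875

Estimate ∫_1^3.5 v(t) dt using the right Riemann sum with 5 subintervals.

192.1875

Δt = 0.5.
Sum = 0.5·[16.375 + 35 + 64.125 + 106 + 162.875] = 192.1875.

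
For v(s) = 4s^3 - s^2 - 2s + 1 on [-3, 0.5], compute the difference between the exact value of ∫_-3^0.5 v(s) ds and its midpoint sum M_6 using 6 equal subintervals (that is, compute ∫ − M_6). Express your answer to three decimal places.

-1.588

Exact integral: ∫_-3^0.5 v(s) ds ≈ -77.72917.
M_6 ≈ -76.14120.
Error ≈ -77.72917 − (-76.14120) ≈ -1.588.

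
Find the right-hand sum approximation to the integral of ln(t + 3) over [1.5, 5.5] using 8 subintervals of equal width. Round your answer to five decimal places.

7.57903

Δt = (5.5 − 1.5)/8 = 0.5.
Right endpoints: 2, 2.5, 3, 3.5, 4, 4.5, 5, 5.5.
f(2) ≈ 1.60944, f(2.5) ≈ 1.70475, f(3) ≈ 1.79176, f(3.5) ≈ 1.87180, f(4) ≈ 1.94591, f(4.5) ≈ 2.01490, f(5) ≈ 2.07944, f(5.5) ≈ 2.14007.
Sum = Δt · [f(2) + f(2.5) + f(3) + ...].
Sum ≈ 7.57903.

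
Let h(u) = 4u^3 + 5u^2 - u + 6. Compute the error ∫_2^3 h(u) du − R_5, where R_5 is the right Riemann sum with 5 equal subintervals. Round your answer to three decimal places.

-10.233

Exact integral: ∫_2^3 h(u) du ≈ 100.16667.
R_5 = 110.4.
Error ≈ 100.16667 − 110.4 ≈ -10.233.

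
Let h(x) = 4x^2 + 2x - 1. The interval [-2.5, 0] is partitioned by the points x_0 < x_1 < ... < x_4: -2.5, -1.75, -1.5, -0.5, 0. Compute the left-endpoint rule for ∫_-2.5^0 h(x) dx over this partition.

20.6875

Subinterval widths: 0.75, 0.25, 1, 0.5.
Left endpoints: -2.5, -1.75, -1.5, -0.5.
h(-2.5) = 19, h(-1.75) = 7.75, h(-1.5) = 5, h(-0.5) = -1.
Sum = Σ Δx_i · h(x_i).
Sum = 20.6875.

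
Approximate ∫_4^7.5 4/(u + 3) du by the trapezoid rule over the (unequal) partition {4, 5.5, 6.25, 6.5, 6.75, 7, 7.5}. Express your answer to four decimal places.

Subinterval widths: 1.5, 0.75, 0.25, 0.25, 0.25, 0.5.
f(4) = 4/7, f(5.5) = 8/17, f(6.25) = 16/37, f(6.5) = 8/19, f(6.75) = 16/39, f(7) = 0.4, f(7.5) = 8/21.
On each subinterval the trapezoid contributes (Δu_i/2)·[f(u_{i-1}) + f(u_i)].
Sum ≈ 1.6273.

1.6273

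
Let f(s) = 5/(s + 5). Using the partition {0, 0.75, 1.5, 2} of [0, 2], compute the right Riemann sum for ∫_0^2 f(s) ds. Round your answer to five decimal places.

Subinterval widths: 0.75, 0.75, 0.5.
Right endpoints: 0.75, 1.5, 2.
f(0.75) = 20/23, f(1.5) = 10/13, f(2) = 5/7.
Sum = Σ Δs_i · f(s_i).
Sum ≈ 1.58624.

1.58624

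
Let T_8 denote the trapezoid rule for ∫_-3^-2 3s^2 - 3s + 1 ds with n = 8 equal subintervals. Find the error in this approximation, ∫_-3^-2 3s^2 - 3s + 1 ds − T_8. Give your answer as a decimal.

-0.0078125

Exact integral: ∫_-3^-2 f(s) ds = 27.5.
T_8 = 27.5078125.
Error = 27.5 − 27.5078125 = -0.0078125.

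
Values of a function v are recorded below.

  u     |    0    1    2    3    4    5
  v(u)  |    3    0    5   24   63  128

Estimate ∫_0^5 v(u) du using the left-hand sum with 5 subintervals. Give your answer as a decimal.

95

Δu = 1.
Sum = 1·[3 + 0 + 5 + 24 + 63] = 95.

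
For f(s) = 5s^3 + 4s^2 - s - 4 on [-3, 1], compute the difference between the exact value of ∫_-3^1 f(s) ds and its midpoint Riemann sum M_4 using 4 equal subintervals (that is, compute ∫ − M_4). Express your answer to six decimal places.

-3.666667

Exact integral: ∫_-3^1 f(s) ds ≈ -74.66666667.
M_4 = -71.
Error ≈ -74.66666667 − (-71) ≈ -3.666667.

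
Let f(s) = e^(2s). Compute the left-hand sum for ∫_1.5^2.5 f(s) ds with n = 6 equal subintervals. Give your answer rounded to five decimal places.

Δs = (2.5 − 1.5)/6 = 1/6.
Left endpoints: 1.5, 5/3, 11/6, 2, 13/6, 7/3.
f(1.5) ≈ 20.08554, f(5/3) ≈ 28.03162, f(11/6) ≈ 39.12128, f(2) ≈ 54.59815, f(13/6) ≈ 76.19786, f(7/3) ≈ 106.34268.
Sum = Δs · [f(1.5) + f(5/3) + f(11/6) + ...].
Sum ≈ 54.06285.

54.06285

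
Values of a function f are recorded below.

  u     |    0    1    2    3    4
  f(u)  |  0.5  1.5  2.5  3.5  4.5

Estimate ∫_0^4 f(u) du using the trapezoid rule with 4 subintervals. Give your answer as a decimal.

10

Δu = 1.
T_4 = (1/2)·[0.5 + 2·1.5 + 2·2.5 + 2·3.5 + 4.5] = 10.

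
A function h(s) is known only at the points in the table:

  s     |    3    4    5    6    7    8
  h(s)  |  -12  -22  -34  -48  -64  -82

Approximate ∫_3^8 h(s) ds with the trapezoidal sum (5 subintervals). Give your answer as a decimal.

-215

Δs = 1.
T_5 = (1/2)·[(-12) + 2·(-22) + 2·(-34) + 2·(-48) + 2·(-64) + (-82)] = -215.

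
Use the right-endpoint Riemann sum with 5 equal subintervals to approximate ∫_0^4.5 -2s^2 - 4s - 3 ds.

Δs = (4.5 − 0)/5 = 0.9.
Right endpoints: 0.9, 1.8, 2.7, 3.6, 4.5.
f(0.9) = -8.22, f(1.8) = -16.68, f(2.7) = -28.38, f(3.6) = -43.32, f(4.5) = -61.5.
Sum = Δs · [f(0.9) + f(1.8) + f(2.7) + f(3.6) + f(4.5)].
Sum = -142.29.

-142.29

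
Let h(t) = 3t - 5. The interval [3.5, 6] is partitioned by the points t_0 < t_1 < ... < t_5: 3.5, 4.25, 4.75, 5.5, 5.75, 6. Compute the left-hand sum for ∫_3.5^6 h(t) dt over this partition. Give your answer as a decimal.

Subinterval widths: 0.75, 0.5, 0.75, 0.25, 0.25.
Left endpoints: 3.5, 4.25, 4.75, 5.5, 5.75.
h(3.5) = 5.5, h(4.25) = 7.75, h(4.75) = 9.25, h(5.5) = 11.5, h(5.75) = 12.25.
Sum = Σ Δt_i · h(t_i).
Sum = 20.875.

20.875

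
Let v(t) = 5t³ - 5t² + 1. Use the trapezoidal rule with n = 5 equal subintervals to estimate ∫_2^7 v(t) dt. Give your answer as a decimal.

2480

Δt = (7 − 2)/5 = 1.
v(2) = 21, v(3) = 91, v(4) = 241, v(5) = 501, v(6) = 901, v(7) = 1471.
T_5 = (Δt/2)·[v(t_0) + 2v(t_1) + ... + 2v(t_{4}) + v(t_5)].
Sum = 2480.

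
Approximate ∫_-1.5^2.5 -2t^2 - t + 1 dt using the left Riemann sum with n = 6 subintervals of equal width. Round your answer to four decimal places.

Δt = (2.5 − (-1.5))/6 = 2/3.
Left endpoints: -1.5, -5/6, -1/6, 0.5, 7/6, 11/6.
f(-1.5) = -2, f(-5/6) = 4/9, f(-1/6) = 10/9, f(0.5) = 0, f(7/6) = -26/9, f(11/6) = -68/9.
Sum = Δt · [f(-1.5) + f(-5/6) + f(-1/6) + ...].
Sum ≈ -7.2593.

-7.2593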